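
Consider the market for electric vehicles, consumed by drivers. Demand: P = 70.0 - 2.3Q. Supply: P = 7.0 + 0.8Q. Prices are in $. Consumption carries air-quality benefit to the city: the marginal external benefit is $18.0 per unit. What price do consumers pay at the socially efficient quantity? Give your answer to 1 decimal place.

Social marginal benefit = demand + MEB = 88.0 - 2.3Q.
Set SMB = MC: 88.0 - 2.3Q = 7.0 + 0.8Q → Q* = 26.1290.
Consumer price on the demand curve at Q*: 70.0 − 2.3×26.1290 = 9.9033.

P = $9.9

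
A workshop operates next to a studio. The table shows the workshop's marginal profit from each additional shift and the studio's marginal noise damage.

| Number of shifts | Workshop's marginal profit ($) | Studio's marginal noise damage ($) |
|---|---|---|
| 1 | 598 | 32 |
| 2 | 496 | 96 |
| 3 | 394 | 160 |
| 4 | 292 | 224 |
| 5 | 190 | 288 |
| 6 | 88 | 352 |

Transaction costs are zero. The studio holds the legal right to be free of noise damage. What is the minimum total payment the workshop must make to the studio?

$512

Efficient level: marginal profit ≥ marginal noise damage through level 4, so k* = 4.
With the studio holding the right, the workshop must at least compensate total damage at k*: 32 + 96 + 160 + 224 = 512.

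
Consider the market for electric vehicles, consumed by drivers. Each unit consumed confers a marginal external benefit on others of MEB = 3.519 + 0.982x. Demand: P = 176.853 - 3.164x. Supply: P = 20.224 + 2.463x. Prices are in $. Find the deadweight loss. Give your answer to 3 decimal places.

DWL = $102.467

Market equilibrium (private): 20.224 + 2.463x = 176.853 - 3.164x → x_m = 27.8353.
Social marginal benefit = demand + MEB = 180.372 - 2.182x.
Set SMB = MC: 180.372 - 2.182x = 20.224 + 2.463x → x* = 34.4775.
The welfare-loss triangle has base |x_m − x*| and height MEB(x_m) (the vertical gap between SMB and MC is zero at x* and MEB at x_m).
DWL = ½ × 6.6422 × 30.8532 = 102.4666.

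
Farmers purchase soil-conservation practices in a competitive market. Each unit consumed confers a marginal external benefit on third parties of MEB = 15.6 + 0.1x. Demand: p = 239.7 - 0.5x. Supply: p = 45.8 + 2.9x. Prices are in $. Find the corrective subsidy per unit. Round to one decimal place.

subsidy = $21.9 per unit

Social marginal benefit = demand + MEB = 255.3 - 0.4x.
Set SMB = MC: 255.3 - 0.4x = 45.8 + 2.9x → x* = 63.4848.
The Pigouvian subsidy equals MEB at x*: 15.6 + 0.1×63.4848 = 21.9485.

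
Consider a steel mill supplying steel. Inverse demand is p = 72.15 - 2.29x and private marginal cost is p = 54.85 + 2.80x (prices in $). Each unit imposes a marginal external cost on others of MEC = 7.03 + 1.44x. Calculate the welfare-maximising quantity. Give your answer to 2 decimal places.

x* = 1.57

Social marginal cost = private MC + MEC = 61.88 + 4.24x.
Set SMC = demand: 61.88 + 4.24x = 72.15 - 2.29x → x* = 1.5727.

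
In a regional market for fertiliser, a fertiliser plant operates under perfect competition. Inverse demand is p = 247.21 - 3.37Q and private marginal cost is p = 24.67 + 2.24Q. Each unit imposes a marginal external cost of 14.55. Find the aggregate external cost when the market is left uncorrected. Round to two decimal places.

Market equilibrium (private): 24.67 + 2.24Q = 247.21 - 3.37Q → Q_m = 39.6684.
Total external cost = MEC × Q_m = 14.55 × 39.6684 = 577.1752.

577.18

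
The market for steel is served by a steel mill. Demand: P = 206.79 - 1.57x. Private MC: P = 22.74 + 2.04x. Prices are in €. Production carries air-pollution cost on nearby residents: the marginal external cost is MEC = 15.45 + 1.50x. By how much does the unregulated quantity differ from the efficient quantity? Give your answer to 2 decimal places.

17.99 units

Market equilibrium (private): 22.74 + 2.04x = 206.79 - 1.57x → x_m = 50.9834.
Social marginal cost = private MC + MEC = 38.19 + 3.54x.
Set SMC = demand: 38.19 + 3.54x = 206.79 - 1.57x → x* = 32.9941.
Gap = |50.9834 − 32.9941| = 17.9893.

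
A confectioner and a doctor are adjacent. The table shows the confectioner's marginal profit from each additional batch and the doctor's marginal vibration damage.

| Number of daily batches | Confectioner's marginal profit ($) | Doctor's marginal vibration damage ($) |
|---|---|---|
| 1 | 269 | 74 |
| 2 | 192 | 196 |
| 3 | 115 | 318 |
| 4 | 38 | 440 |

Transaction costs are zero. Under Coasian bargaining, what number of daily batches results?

1

Bargaining reaches the level where marginal profit last exceeds marginal vibration damage.
That holds through level 1 (269 ≥ 74) but not at 2 (192 < 196).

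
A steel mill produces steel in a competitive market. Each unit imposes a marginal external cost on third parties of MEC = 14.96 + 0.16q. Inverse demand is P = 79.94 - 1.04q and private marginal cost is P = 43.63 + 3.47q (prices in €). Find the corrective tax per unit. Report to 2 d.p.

Social marginal cost = private MC + MEC = 58.59 + 3.63q.
Set SMC = demand: 58.59 + 3.63q = 79.94 - 1.04q → q* = 4.5717.
The Pigouvian tax equals MEC at q*: 14.96 + 0.16×4.5717 = 15.6915.

tax = €15.69 per unit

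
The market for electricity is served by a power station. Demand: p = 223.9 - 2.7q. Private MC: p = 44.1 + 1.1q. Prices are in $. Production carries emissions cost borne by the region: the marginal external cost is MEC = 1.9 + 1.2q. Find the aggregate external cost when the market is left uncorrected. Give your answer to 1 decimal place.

Market equilibrium (private): 44.1 + 1.1q = 223.9 - 2.7q → q_m = 47.3158.
Total external cost = ∫₀^{q_m} (1.9 + 1.2q) dq = 1.9×47.3158 + ½×1.2×47.3158² = 1433.1710.

$1433.2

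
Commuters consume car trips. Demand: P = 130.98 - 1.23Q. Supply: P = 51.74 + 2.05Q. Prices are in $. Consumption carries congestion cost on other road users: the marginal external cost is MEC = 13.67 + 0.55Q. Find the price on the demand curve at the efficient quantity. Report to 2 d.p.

Social marginal benefit = demand − MEC = 117.31 - 1.78Q.
Set SMB = MC: 117.31 - 1.78Q = 51.74 + 2.05Q → Q* = 17.1201.
Consumer price on the demand curve at Q*: 130.98 − 1.23×17.1201 = 109.9223.

P = $109.92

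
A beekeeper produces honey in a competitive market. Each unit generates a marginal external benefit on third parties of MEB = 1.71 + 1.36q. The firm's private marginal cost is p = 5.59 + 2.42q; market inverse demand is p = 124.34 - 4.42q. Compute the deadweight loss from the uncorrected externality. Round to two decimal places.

Market equilibrium (private): 5.59 + 2.42q = 124.34 - 4.42q → q_m = 17.3611.
Social marginal cost = private MC − MEB = 3.88 + 1.06q.
Set SMC = demand: 3.88 + 1.06q = 124.34 - 4.42q → q* = 21.9818.
The loss is the area between SMC and demand from q* to q_m; with linear curves that's a triangle of height MEB(q_m).
DWL = ½ × 4.6207 × 25.3211 = 58.5006.

DWL = 58.50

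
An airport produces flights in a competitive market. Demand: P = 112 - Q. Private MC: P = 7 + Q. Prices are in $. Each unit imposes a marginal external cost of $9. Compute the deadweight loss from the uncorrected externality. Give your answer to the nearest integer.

Market equilibrium (private): 7 + Q = 112 - Q → Q_m = 52.5000.
Social marginal cost = private MC + MEC = 16 + Q.
Set SMC = demand: 16 + Q = 112 - Q → Q* = 48.0000.
Height of the DWL triangle at Q_m is SMC(Q_m) − demand(Q_m) = MEC(Q_m) = 9.0000.
DWL = ½ × 4.5000 × 9.0000 = 20.2500.

DWL = $20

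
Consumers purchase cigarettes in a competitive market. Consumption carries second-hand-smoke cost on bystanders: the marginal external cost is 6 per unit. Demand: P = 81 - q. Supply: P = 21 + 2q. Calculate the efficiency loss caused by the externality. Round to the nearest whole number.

DWL = 6

Market equilibrium (private): 21 + 2q = 81 - q → q_m = 20.0000.
Social marginal benefit = demand − MEC = 75 - q.
Set SMB = MC: 75 - q = 21 + 2q → q* = 18.0000.
Between q* and q_m the wedge MC − SMB runs linearly from 0 to MEC(q_m), so the loss is a triangle.
DWL = ½ × 2.0000 × 6.0000 = 6.0000.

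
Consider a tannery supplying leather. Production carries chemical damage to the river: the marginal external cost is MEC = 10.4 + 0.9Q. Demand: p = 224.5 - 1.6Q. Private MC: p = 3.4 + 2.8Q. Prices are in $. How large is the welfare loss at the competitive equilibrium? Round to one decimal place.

DWL = $291.9

Market equilibrium (private): 3.4 + 2.8Q = 224.5 - 1.6Q → Q_m = 50.2500.
Social marginal cost = private MC + MEC = 13.8 + 3.7Q.
Set SMC = demand: 13.8 + 3.7Q = 224.5 - 1.6Q → Q* = 39.7547.
The loss is the area between SMC and demand from Q* to Q_m; with linear curves that's a triangle of height MEC(Q_m).
DWL = ½ × 10.4953 × 55.6250 = 291.9005.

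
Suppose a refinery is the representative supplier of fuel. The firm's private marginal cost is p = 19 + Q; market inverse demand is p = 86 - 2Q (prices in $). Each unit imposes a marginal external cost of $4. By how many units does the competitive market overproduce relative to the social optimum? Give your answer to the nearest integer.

1 units

Market equilibrium (private): 19 + Q = 86 - 2Q → Q_m = 22.3333.
Social marginal cost = private MC + MEC = 23 + Q.
Set SMC = demand: 23 + Q = 86 - 2Q → Q* = 21.0000.
Gap = |22.3333 − 21.0000| = 1.3333.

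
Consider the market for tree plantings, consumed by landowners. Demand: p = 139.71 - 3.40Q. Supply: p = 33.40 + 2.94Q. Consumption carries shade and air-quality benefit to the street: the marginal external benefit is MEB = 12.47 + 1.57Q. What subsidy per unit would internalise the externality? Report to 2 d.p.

subsidy = 51.57 per unit

Social marginal benefit = demand + MEB = 152.18 - 1.83Q.
Set SMB = MC: 152.18 - 1.83Q = 33.40 + 2.94Q → Q* = 24.9015.
The Pigouvian subsidy equals MEB at Q*: 12.47 + 1.57×24.9015 = 51.5654.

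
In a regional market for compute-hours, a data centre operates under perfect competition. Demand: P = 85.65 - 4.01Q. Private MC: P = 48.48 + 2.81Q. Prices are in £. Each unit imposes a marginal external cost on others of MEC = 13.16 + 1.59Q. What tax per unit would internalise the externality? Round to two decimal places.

tax = £17.70 per unit

Social marginal cost = private MC + MEC = 61.64 + 4.40Q.
Set SMC = demand: 61.64 + 4.40Q = 85.65 - 4.01Q → Q* = 2.8549.
The Pigouvian tax equals MEC at Q*: 13.16 + 1.59×2.8549 = 17.6993.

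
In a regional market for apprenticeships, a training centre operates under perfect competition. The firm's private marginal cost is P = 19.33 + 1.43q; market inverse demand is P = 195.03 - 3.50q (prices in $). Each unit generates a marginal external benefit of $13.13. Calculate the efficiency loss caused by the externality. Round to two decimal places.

Market equilibrium (private): 19.33 + 1.43q = 195.03 - 3.50q → q_m = 35.6389.
Social marginal cost = private MC − MEB = 6.20 + 1.43q.
Set SMC = demand: 6.20 + 1.43q = 195.03 - 3.50q → q* = 38.3022.
The loss is the area between SMC and demand from q* to q_m; with linear curves that's a triangle of height MEB(q_m).
DWL = ½ × 2.6633 × 13.1300 = 17.4846.

DWL = $17.48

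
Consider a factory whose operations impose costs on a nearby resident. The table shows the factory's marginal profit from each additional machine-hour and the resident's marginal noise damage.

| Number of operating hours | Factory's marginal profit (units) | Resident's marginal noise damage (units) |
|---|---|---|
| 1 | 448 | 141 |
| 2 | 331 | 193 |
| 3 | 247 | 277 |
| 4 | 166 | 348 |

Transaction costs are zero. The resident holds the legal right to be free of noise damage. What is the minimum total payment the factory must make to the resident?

Efficient level: marginal profit ≥ marginal noise damage through level 2, so k* = 2.
With the resident holding the right, the factory must at least compensate total damage at k*: 141 + 193 = 334.

334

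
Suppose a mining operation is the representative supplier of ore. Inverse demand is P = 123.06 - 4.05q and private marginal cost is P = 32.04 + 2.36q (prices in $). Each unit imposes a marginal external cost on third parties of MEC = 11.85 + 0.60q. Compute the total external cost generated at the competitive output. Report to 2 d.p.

$228.76

Market equilibrium (private): 32.04 + 2.36q = 123.06 - 4.05q → q_m = 14.1997.
Total external cost = ∫₀^{q_m} (11.85 + 0.60q) dq = 11.85×14.1997 + ½×0.60×14.1997² = 228.7559.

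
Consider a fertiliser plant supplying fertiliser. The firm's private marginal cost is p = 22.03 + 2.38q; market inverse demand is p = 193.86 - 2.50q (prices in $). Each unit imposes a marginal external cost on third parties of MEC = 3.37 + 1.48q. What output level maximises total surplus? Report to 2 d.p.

q* = 26.49

Social marginal cost = private MC + MEC = 25.40 + 3.86q.
Set SMC = demand: 25.40 + 3.86q = 193.86 - 2.50q → q* = 26.4874.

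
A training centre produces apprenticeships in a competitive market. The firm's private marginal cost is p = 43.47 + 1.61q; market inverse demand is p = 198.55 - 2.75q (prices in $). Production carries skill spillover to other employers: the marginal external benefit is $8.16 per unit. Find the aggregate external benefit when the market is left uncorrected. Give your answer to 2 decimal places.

$290.24

Market equilibrium (private): 43.47 + 1.61q = 198.55 - 2.75q → q_m = 35.5688.
Total external benefit = MEB × q_m = 8.16 × 35.5688 = 290.2414.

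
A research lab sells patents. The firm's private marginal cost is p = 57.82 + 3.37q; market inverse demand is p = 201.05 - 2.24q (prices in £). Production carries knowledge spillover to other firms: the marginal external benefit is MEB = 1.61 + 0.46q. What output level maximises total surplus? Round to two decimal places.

Social marginal cost = private MC − MEB = 56.21 + 2.91q.
Set SMC = demand: 56.21 + 2.91q = 201.05 - 2.24q → q* = 28.1243.

q* = 28.12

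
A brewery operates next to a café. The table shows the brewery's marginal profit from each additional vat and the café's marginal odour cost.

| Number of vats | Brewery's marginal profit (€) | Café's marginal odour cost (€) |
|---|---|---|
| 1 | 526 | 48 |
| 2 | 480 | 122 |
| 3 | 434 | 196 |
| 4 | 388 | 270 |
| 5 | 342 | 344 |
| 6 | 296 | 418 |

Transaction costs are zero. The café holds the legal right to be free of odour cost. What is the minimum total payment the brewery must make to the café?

€636

Efficient level: marginal profit ≥ marginal odour cost through level 4, so k* = 4.
With the café holding the right, the brewery must at least compensate total damage at k*: 48 + 122 + 196 + 270 = 636.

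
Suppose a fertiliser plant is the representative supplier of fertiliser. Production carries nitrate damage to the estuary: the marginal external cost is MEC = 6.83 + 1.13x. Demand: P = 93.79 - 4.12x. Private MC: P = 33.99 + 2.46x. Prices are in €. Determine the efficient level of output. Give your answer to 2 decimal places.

x* = 6.87

Social marginal cost = private MC + MEC = 40.82 + 3.59x.
Set SMC = demand: 40.82 + 3.59x = 93.79 - 4.12x → x* = 6.8703.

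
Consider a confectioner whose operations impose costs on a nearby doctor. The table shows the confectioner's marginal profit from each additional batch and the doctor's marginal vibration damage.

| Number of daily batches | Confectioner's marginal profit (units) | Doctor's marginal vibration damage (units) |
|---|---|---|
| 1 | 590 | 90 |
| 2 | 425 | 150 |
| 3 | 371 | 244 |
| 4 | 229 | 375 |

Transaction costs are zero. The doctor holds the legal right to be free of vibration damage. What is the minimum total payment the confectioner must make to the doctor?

Efficient level: marginal profit ≥ marginal vibration damage through level 3, so k* = 3.
With the doctor holding the right, the confectioner must at least compensate total damage at k*: 90 + 150 + 244 = 484.

484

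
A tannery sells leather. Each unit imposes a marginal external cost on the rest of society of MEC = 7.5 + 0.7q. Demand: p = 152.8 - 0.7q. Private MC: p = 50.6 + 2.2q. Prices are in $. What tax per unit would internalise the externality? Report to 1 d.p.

tax = $25.9 per unit

Social marginal cost = private MC + MEC = 58.1 + 2.9q.
Set SMC = demand: 58.1 + 2.9q = 152.8 - 0.7q → q* = 26.3056.
The Pigouvian tax equals MEC at q*: 7.5 + 0.7×26.3056 = 25.9139.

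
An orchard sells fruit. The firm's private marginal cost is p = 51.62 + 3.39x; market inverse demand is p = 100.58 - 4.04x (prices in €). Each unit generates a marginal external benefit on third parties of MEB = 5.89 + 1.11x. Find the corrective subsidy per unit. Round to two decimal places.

Social marginal cost = private MC − MEB = 45.73 + 2.28x.
Set SMC = demand: 45.73 + 2.28x = 100.58 - 4.04x → x* = 8.6788.
The Pigouvian subsidy equals MEB at x*: 5.89 + 1.11×8.6788 = 15.5235.

subsidy = €15.52 per unit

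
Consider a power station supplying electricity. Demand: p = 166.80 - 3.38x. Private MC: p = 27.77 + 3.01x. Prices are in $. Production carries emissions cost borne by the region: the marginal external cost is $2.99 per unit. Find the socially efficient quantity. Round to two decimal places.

Social marginal cost = private MC + MEC = 30.76 + 3.01x.
Set SMC = demand: 30.76 + 3.01x = 166.80 - 3.38x → x* = 21.2895.

x* = 21.29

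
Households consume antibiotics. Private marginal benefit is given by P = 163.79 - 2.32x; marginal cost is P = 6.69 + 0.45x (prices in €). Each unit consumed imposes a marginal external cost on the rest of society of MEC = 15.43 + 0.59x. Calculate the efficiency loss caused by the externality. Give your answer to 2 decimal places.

DWL = €355.71

Market equilibrium (private): 6.69 + 0.45x = 163.79 - 2.32x → x_m = 56.7148.
Social marginal benefit = demand − MEC = 148.36 - 2.91x.
Set SMB = MC: 148.36 - 2.91x = 6.69 + 0.45x → x* = 42.1637.
Height of the DWL triangle at x_m is MC(x_m) − SMB(x_m) = MEC(x_m) = 48.8917.
DWL = ½ × 14.5511 × 48.8917 = 355.7140.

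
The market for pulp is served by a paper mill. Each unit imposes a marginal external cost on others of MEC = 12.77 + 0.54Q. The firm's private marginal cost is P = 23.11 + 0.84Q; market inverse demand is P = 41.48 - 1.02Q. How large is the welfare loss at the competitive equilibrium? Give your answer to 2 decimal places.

DWL = 68.28

Market equilibrium (private): 23.11 + 0.84Q = 41.48 - 1.02Q → Q_m = 9.8763.
Social marginal cost = private MC + MEC = 35.88 + 1.38Q.
Set SMC = demand: 35.88 + 1.38Q = 41.48 - 1.02Q → Q* = 2.3333.
The welfare-loss triangle has base |Q_m − Q*| and height MEC(Q_m) (the vertical gap between SMC and demand is zero at Q* and MEC at Q_m).
DWL = ½ × 7.5430 × 18.1032 = 68.2762.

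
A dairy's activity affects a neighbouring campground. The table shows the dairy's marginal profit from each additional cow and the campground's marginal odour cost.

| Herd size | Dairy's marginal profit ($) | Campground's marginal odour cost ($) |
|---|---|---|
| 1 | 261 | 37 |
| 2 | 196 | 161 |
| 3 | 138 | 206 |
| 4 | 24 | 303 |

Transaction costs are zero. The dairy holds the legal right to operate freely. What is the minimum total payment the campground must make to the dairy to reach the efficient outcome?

$162

Left alone the dairy would choose level 4 (marginal profit stays positive).
Efficient level: k* = 2 (marginal profit ≥ marginal odour cost through 2).
The campground must at least cover the dairy's forgone profit from cutting 4→2: 138 + 24 = 162.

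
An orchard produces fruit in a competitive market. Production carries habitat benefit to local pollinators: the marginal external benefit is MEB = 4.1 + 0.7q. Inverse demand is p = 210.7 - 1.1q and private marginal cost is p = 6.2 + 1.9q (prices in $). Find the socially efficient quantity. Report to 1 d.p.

Social marginal cost = private MC − MEB = 2.1 + 1.2q.
Set SMC = demand: 2.1 + 1.2q = 210.7 - 1.1q → q* = 90.6957.

q* = 90.7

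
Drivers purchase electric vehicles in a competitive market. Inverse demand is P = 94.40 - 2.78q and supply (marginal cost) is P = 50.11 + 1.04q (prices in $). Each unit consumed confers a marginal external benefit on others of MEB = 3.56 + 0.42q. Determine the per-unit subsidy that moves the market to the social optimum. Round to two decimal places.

subsidy = $9.47 per unit

Social marginal benefit = demand + MEB = 97.96 - 2.36q.
Set SMB = MC: 97.96 - 2.36q = 50.11 + 1.04q → q* = 14.0735.
The Pigouvian subsidy equals MEB at q*: 3.56 + 0.42×14.0735 = 9.4709.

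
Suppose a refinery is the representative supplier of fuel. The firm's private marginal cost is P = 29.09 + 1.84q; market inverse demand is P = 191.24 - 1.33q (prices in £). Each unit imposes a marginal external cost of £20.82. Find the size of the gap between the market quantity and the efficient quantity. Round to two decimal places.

Market equilibrium (private): 29.09 + 1.84q = 191.24 - 1.33q → q_m = 51.1514.
Social marginal cost = private MC + MEC = 49.91 + 1.84q.
Set SMC = demand: 49.91 + 1.84q = 191.24 - 1.33q → q* = 44.5836.
Gap = |51.1514 − 44.5836| = 6.5678.

6.57 units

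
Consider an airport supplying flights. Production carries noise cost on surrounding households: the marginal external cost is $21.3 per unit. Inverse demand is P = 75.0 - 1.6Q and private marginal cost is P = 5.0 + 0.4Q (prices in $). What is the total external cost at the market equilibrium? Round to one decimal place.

Market equilibrium (private): 5.0 + 0.4Q = 75.0 - 1.6Q → Q_m = 35.0000.
Total external cost = MEC × Q_m = 21.3 × 35.0000 = 745.5000.

$745.5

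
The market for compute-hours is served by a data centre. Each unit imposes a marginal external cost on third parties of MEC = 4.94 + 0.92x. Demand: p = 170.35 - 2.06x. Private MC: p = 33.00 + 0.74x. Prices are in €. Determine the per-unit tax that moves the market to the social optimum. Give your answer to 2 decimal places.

tax = €37.69 per unit

Social marginal cost = private MC + MEC = 37.94 + 1.66x.
Set SMC = demand: 37.94 + 1.66x = 170.35 - 2.06x → x* = 35.5941.
The Pigouvian tax equals MEC at x*: 4.94 + 0.92×35.5941 = 37.6866.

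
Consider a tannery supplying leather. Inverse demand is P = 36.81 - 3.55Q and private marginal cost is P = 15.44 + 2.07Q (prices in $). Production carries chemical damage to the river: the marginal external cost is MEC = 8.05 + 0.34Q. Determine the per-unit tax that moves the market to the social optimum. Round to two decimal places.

tax = $8.81 per unit

Social marginal cost = private MC + MEC = 23.49 + 2.41Q.
Set SMC = demand: 23.49 + 2.41Q = 36.81 - 3.55Q → Q* = 2.2349.
The Pigouvian tax equals MEC at Q*: 8.05 + 0.34×2.2349 = 8.8099.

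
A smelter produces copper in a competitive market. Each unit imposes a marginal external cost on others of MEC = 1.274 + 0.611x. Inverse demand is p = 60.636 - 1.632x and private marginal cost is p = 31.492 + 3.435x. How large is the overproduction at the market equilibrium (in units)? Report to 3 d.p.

0.843 units

Market equilibrium (private): 31.492 + 3.435x = 60.636 - 1.632x → x_m = 5.7517.
Social marginal cost = private MC + MEC = 32.766 + 4.046x.
Set SMC = demand: 32.766 + 4.046x = 60.636 - 1.632x → x* = 4.9084.
Gap = |5.7517 − 4.9084| = 0.8433.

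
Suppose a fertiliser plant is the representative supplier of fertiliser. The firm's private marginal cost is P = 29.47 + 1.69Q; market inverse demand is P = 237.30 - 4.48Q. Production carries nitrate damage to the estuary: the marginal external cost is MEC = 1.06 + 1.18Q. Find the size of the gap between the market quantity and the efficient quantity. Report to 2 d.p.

Market equilibrium (private): 29.47 + 1.69Q = 237.30 - 4.48Q → Q_m = 33.6840.
Social marginal cost = private MC + MEC = 30.53 + 2.87Q.
Set SMC = demand: 30.53 + 2.87Q = 237.30 - 4.48Q → Q* = 28.1320.
Gap = |33.6840 − 28.1320| = 5.5520.

5.55 units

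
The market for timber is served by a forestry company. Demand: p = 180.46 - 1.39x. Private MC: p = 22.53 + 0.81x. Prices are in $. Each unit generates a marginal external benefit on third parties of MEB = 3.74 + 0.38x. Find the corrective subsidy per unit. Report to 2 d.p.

Social marginal cost = private MC − MEB = 18.79 + 0.43x.
Set SMC = demand: 18.79 + 0.43x = 180.46 - 1.39x → x* = 88.8297.
The Pigouvian subsidy equals MEB at x*: 3.74 + 0.38×88.8297 = 37.4953.

subsidy = $37.50 per unit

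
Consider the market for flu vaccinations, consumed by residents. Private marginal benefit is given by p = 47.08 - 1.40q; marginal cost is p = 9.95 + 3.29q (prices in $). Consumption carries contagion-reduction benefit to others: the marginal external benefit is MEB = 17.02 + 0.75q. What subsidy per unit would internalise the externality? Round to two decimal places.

subsidy = $27.33 per unit

Social marginal benefit = demand + MEB = 64.10 - 0.65q.
Set SMB = MC: 64.10 - 0.65q = 9.95 + 3.29q → q* = 13.7437.
The Pigouvian subsidy equals MEB at q*: 17.02 + 0.75×13.7437 = 27.3278.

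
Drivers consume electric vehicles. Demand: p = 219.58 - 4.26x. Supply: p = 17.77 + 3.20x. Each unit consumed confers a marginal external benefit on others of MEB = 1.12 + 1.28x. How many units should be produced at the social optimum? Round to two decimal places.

Social marginal benefit = demand + MEB = 220.70 - 2.98x.
Set SMB = MC: 220.70 - 2.98x = 17.77 + 3.20x → x* = 32.8366.

x* = 32.84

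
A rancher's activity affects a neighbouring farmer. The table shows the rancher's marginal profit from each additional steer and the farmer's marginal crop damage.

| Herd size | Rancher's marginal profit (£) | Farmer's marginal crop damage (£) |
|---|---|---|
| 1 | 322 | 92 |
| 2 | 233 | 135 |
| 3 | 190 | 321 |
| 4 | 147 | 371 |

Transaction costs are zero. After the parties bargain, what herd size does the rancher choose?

2

Bargaining reaches the level where marginal profit last exceeds marginal crop damage.
That holds through level 2 (233 ≥ 135) but not at 3 (190 < 321).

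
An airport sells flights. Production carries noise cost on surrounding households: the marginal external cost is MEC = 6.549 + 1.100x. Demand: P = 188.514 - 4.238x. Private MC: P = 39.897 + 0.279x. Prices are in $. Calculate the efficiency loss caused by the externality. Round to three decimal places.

Market equilibrium (private): 39.897 + 0.279x = 188.514 - 4.238x → x_m = 32.9017.
Social marginal cost = private MC + MEC = 46.446 + 1.379x.
Set SMC = demand: 46.446 + 1.379x = 188.514 - 4.238x → x* = 25.2925.
The loss is the area between SMC and demand from x* to x_m; with linear curves that's a triangle of height MEC(x_m).
DWL = ½ × 7.6092 × 42.7409 = 162.6120.

DWL = $162.612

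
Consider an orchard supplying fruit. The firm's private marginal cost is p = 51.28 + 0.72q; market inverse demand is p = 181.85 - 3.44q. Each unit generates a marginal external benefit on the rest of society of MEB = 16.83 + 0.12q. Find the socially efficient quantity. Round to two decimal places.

q* = 36.49

Social marginal cost = private MC − MEB = 34.45 + 0.60q.
Set SMC = demand: 34.45 + 0.60q = 181.85 - 3.44q → q* = 36.4851.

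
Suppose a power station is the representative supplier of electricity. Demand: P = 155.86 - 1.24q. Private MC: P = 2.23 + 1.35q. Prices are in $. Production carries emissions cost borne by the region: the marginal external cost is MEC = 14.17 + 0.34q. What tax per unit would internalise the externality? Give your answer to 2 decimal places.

tax = $30.35 per unit

Social marginal cost = private MC + MEC = 16.40 + 1.69q.
Set SMC = demand: 16.40 + 1.69q = 155.86 - 1.24q → q* = 47.5973.
The Pigouvian tax equals MEC at q*: 14.17 + 0.34×47.5973 = 30.3531.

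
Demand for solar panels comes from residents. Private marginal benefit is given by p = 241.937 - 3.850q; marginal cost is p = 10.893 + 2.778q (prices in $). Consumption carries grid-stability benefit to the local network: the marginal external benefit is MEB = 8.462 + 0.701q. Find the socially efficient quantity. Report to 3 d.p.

q* = 40.409

Social marginal benefit = demand + MEB = 250.399 - 3.149q.
Set SMB = MC: 250.399 - 3.149q = 10.893 + 2.778q → q* = 40.4093.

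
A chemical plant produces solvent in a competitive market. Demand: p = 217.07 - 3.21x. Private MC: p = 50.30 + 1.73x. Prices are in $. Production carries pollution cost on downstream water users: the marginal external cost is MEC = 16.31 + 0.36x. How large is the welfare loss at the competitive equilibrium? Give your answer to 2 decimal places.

Market equilibrium (private): 50.30 + 1.73x = 217.07 - 3.21x → x_m = 33.7591.
Social marginal cost = private MC + MEC = 66.61 + 2.09x.
Set SMC = demand: 66.61 + 2.09x = 217.07 - 3.21x → x* = 28.3887.
The welfare-loss triangle has base |x_m − x*| and height MEC(x_m) (the vertical gap between SMC and demand is zero at x* and MEC at x_m).
DWL = ½ × 5.3704 × 28.4633 = 76.4297.

DWL = $76.43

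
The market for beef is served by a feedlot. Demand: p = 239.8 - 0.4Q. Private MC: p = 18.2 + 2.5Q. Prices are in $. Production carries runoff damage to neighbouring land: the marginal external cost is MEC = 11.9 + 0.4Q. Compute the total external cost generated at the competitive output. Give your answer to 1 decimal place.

Market equilibrium (private): 18.2 + 2.5Q = 239.8 - 0.4Q → Q_m = 76.4138.
Total external cost = ∫₀^{Q_m} (11.9 + 0.4Q) dQ = 11.9×76.4138 + ½×0.4×76.4138² = 2077.1380.

$2077.1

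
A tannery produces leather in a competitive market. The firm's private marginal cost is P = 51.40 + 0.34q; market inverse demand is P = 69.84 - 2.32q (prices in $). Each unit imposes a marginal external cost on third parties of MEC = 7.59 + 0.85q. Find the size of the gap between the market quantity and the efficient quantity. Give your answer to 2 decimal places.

Market equilibrium (private): 51.40 + 0.34q = 69.84 - 2.32q → q_m = 6.9323.
Social marginal cost = private MC + MEC = 58.99 + 1.19q.
Set SMC = demand: 58.99 + 1.19q = 69.84 - 2.32q → q* = 3.0912.
Gap = |6.9323 − 3.0912| = 3.8411.

3.84 units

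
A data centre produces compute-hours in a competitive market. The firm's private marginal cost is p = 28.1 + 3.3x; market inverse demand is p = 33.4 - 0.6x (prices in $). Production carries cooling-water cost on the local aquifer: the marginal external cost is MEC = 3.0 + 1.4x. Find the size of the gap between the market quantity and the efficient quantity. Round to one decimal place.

0.9 units

Market equilibrium (private): 28.1 + 3.3x = 33.4 - 0.6x → x_m = 1.3590.
Social marginal cost = private MC + MEC = 31.1 + 4.7x.
Set SMC = demand: 31.1 + 4.7x = 33.4 - 0.6x → x* = 0.4340.
Gap = |1.3590 − 0.4340| = 0.9250.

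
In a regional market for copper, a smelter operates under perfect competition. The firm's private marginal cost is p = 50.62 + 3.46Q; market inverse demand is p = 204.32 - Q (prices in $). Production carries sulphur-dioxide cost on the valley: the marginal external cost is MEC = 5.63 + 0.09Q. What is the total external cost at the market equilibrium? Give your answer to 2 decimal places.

Market equilibrium (private): 50.62 + 3.46Q = 204.32 - Q → Q_m = 34.4619.
Total external cost = ∫₀^{Q_m} (5.63 + 0.09Q) dQ = 5.63×34.4619 + ½×0.09×34.4619² = 247.4635.

$247.46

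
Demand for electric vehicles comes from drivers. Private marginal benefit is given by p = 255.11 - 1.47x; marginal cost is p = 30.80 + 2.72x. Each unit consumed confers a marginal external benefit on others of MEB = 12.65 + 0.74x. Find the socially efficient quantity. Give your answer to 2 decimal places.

Social marginal benefit = demand + MEB = 267.76 - 0.73x.
Set SMB = MC: 267.76 - 0.73x = 30.80 + 2.72x → x* = 68.6841.

x* = 68.68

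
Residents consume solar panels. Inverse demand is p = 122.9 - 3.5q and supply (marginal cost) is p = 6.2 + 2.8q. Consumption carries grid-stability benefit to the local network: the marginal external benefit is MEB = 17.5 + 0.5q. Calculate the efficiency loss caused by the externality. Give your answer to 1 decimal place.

DWL = 61.7

Market equilibrium (private): 6.2 + 2.8q = 122.9 - 3.5q → q_m = 18.5238.
Social marginal benefit = demand + MEB = 140.4 - 3.0q.
Set SMB = MC: 140.4 - 3.0q = 6.2 + 2.8q → q* = 23.1379.
Between q* and q_m the wedge SMB − MC runs linearly from 0 to MEB(q_m), so the loss is a triangle.
DWL = ½ × 4.6141 × 26.7619 = 61.7410.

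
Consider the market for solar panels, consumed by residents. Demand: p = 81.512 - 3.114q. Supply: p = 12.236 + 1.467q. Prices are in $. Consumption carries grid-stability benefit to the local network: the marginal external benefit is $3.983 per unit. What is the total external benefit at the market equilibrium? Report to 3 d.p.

$60.233

Market equilibrium (private): 12.236 + 1.467q = 81.512 - 3.114q → q_m = 15.1225.
Total external benefit = MEB × q_m = 3.983 × 15.1225 = 60.2329.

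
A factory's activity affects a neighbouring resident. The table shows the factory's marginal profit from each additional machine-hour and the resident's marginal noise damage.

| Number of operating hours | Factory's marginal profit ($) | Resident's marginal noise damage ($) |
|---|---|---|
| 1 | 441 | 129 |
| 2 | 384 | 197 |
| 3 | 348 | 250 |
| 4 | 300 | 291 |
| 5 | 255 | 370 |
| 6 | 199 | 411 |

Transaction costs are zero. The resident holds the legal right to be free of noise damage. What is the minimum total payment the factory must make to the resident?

Efficient level: marginal profit ≥ marginal noise damage through level 4, so k* = 4.
With the resident holding the right, the factory must at least compensate total damage at k*: 129 + 197 + 250 + 291 = 867.

$867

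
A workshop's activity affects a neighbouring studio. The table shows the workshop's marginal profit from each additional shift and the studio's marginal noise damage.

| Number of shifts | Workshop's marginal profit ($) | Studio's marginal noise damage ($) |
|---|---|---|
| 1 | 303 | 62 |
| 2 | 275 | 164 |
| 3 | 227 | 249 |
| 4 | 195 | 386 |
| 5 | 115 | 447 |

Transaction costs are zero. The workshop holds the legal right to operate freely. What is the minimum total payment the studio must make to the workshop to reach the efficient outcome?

Left alone the workshop would choose level 5 (marginal profit stays positive).
Efficient level: k* = 2 (marginal profit ≥ marginal noise damage through 2).
The studio must at least cover the workshop's forgone profit from cutting 5→2: 227 + 195 + 115 = 537.

$537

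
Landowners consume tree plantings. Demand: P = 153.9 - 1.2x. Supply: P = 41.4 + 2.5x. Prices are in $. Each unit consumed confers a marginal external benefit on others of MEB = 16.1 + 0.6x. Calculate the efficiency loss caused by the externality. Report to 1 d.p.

Market equilibrium (private): 41.4 + 2.5x = 153.9 - 1.2x → x_m = 30.4054.
Social marginal benefit = demand + MEB = 170.0 - 0.6x.
Set SMB = MC: 170.0 - 0.6x = 41.4 + 2.5x → x* = 41.4839.
The loss is the area between SMB and MC from x* to x_m; with linear curves that's a triangle of height MEB(x_m).
DWL = ½ × 11.0785 × 34.3432 = 190.2356.

DWL = $190.2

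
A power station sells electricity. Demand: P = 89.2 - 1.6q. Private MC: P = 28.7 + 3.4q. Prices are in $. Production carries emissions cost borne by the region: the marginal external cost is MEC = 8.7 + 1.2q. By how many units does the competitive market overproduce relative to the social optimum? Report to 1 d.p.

3.7 units

Market equilibrium (private): 28.7 + 3.4q = 89.2 - 1.6q → q_m = 12.1000.
Social marginal cost = private MC + MEC = 37.4 + 4.6q.
Set SMC = demand: 37.4 + 4.6q = 89.2 - 1.6q → q* = 8.3548.
Gap = |12.1000 − 8.3548| = 3.7452.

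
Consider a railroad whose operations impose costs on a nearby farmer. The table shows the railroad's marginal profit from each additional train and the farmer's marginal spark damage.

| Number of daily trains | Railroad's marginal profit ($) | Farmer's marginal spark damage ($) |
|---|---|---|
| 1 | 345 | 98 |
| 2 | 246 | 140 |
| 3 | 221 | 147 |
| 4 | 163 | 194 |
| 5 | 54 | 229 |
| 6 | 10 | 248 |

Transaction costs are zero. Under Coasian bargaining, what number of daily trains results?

Bargaining reaches the level where marginal profit last exceeds marginal spark damage.
That holds through level 3 (221 ≥ 147) but not at 4 (163 < 194).

3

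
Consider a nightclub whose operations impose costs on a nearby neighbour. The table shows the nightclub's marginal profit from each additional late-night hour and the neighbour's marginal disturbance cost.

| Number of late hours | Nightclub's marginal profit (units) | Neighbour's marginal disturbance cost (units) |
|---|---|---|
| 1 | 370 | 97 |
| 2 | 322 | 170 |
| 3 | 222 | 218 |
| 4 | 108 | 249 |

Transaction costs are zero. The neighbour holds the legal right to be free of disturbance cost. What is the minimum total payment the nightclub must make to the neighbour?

Efficient level: marginal profit ≥ marginal disturbance cost through level 3, so k* = 3.
With the neighbour holding the right, the nightclub must at least compensate total damage at k*: 97 + 170 + 218 = 485.

485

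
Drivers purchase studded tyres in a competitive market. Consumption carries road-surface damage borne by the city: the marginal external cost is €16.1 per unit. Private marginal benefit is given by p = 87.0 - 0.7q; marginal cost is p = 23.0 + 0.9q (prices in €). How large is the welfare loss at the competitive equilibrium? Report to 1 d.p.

DWL = €81.0

Market equilibrium (private): 23.0 + 0.9q = 87.0 - 0.7q → q_m = 40.0000.
Social marginal benefit = demand − MEC = 70.9 - 0.7q.
Set SMB = MC: 70.9 - 0.7q = 23.0 + 0.9q → q* = 29.9375.
Between q* and q_m the wedge MC − SMB runs linearly from 0 to MEC(q_m), so the loss is a triangle.
DWL = ½ × 10.0625 × 16.1000 = 81.0031.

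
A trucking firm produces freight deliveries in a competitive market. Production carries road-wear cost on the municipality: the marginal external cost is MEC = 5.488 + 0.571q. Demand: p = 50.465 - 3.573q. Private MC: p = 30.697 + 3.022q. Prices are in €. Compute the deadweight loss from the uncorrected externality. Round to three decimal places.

DWL = €3.617

Market equilibrium (private): 30.697 + 3.022q = 50.465 - 3.573q → q_m = 2.9974.
Social marginal cost = private MC + MEC = 36.185 + 3.593q.
Set SMC = demand: 36.185 + 3.593q = 50.465 - 3.573q → q* = 1.9927.
The loss is the area between SMC and demand from q* to q_m; with linear curves that's a triangle of height MEC(q_m).
DWL = ½ × 1.0047 × 7.1995 = 3.6167.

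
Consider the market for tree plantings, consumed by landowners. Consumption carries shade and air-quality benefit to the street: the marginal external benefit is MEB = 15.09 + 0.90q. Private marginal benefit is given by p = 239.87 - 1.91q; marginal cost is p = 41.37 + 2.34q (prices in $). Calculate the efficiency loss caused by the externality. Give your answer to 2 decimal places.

DWL = $487.06

Market equilibrium (private): 41.37 + 2.34q = 239.87 - 1.91q → q_m = 46.7059.
Social marginal benefit = demand + MEB = 254.96 - 1.01q.
Set SMB = MC: 254.96 - 1.01q = 41.37 + 2.34q → q* = 63.7582.
Height of the DWL triangle at q_m is SMB(q_m) − MC(q_m) = MEB(q_m) = 57.1253.
DWL = ½ × 17.0523 × 57.1253 = 487.0589.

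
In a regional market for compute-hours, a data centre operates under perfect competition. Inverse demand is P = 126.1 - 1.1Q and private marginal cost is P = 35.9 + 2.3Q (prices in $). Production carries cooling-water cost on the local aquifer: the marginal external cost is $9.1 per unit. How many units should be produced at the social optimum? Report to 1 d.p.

Social marginal cost = private MC + MEC = 45.0 + 2.3Q.
Set SMC = demand: 45.0 + 2.3Q = 126.1 - 1.1Q → Q* = 23.8529.

Q* = 23.9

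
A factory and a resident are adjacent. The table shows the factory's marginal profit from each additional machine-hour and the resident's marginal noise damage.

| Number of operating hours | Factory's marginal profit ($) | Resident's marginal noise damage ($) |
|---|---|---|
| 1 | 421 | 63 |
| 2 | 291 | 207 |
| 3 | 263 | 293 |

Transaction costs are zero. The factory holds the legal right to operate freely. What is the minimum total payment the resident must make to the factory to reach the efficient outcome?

$263

Left alone the factory would choose level 3 (marginal profit stays positive).
Efficient level: k* = 2 (marginal profit ≥ marginal noise damage through 2).
The resident must at least cover the factory's forgone profit from cutting 3→2: 263 = 263.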